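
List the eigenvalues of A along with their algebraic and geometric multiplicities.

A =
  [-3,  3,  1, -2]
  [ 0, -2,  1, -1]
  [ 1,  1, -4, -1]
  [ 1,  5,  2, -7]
λ = -4: alg = 4, geom = 2

Step 1 — factor the characteristic polynomial to read off the algebraic multiplicities:
  χ_A(x) = (x + 4)^4

Step 2 — compute geometric multiplicities via the rank-nullity identity g(λ) = n − rank(A − λI):
  rank(A − (-4)·I) = 2, so dim ker(A − (-4)·I) = n − 2 = 2

Summary:
  λ = -4: algebraic multiplicity = 4, geometric multiplicity = 2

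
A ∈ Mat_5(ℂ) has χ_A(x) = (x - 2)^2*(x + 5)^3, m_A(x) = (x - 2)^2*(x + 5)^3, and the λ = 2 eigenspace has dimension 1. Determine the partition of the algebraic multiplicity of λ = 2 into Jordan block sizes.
Block sizes for λ = 2: [2]

Step 1 — from the characteristic polynomial, algebraic multiplicity of λ = 2 is 2. From dim ker(A − (2)·I) = 1, there are exactly 1 Jordan blocks for λ = 2.
Step 2 — from the minimal polynomial, the factor (x − 2)^2 tells us the largest block for λ = 2 has size 2.
Step 3 — with total size 2, 1 blocks, and largest block 2, the block sizes (in nonincreasing order) are [2].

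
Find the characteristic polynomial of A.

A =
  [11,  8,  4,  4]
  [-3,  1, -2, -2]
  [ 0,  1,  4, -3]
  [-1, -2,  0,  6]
x^4 - 22*x^3 + 181*x^2 - 660*x + 900

Expanding det(x·I − A) (e.g. by cofactor expansion or by noting that A is similar to its Jordan form J, which has the same characteristic polynomial as A) gives
  χ_A(x) = x^4 - 22*x^3 + 181*x^2 - 660*x + 900
which factors as (x - 6)^2*(x - 5)^2. The eigenvalues (with algebraic multiplicities) are λ = 5 with multiplicity 2, λ = 6 with multiplicity 2.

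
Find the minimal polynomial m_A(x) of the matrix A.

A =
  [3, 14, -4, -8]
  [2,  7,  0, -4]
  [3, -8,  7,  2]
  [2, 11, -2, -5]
x^2 - 6*x + 9

The characteristic polynomial is χ_A(x) = (x - 3)^4, so the eigenvalues are known. The minimal polynomial is
  m_A(x) = Π_λ (x − λ)^{k_λ}
where k_λ is the size of the *largest* Jordan block for λ (equivalently, the smallest k with (A − λI)^k v = 0 for every generalised eigenvector v of λ).

  λ = 3: largest Jordan block has size 2, contributing (x − 3)^2

So m_A(x) = (x - 3)^2 = x^2 - 6*x + 9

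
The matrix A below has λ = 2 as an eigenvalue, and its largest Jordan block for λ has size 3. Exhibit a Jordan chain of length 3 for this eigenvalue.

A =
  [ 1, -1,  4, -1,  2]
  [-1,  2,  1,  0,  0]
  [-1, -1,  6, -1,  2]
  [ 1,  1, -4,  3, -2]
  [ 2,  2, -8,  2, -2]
A Jordan chain for λ = 2 of length 3:
v_1 = (1, 0, 1, -1, -2)ᵀ
v_2 = (-1, -1, -1, 1, 2)ᵀ
v_3 = (1, 0, 0, 0, 0)ᵀ

Let N = A − (2)·I. We want v_3 with N^3 v_3 = 0 but N^2 v_3 ≠ 0; then v_{j-1} := N · v_j for j = 3, …, 2.

Pick v_3 = (1, 0, 0, 0, 0)ᵀ.
Then v_2 = N · v_3 = (-1, -1, -1, 1, 2)ᵀ.
Then v_1 = N · v_2 = (1, 0, 1, -1, -2)ᵀ.

Sanity check: (A − (2)·I) v_1 = (0, 0, 0, 0, 0)ᵀ = 0. ✓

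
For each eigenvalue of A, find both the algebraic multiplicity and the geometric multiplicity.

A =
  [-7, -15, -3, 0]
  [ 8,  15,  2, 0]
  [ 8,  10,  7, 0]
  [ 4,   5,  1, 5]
λ = 5: alg = 4, geom = 3

Step 1 — factor the characteristic polynomial to read off the algebraic multiplicities:
  χ_A(x) = (x - 5)^4

Step 2 — compute geometric multiplicities via the rank-nullity identity g(λ) = n − rank(A − λI):
  rank(A − (5)·I) = 1, so dim ker(A − (5)·I) = n − 1 = 3

Summary:
  λ = 5: algebraic multiplicity = 4, geometric multiplicity = 3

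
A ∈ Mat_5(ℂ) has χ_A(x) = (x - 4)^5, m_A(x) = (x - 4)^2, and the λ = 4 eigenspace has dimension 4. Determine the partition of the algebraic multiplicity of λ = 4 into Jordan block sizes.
Block sizes for λ = 4: [2, 1, 1, 1]

Step 1 — from the characteristic polynomial, algebraic multiplicity of λ = 4 is 5. From dim ker(A − (4)·I) = 4, there are exactly 4 Jordan blocks for λ = 4.
Step 2 — from the minimal polynomial, the factor (x − 4)^2 tells us the largest block for λ = 4 has size 2.
Step 3 — with total size 5, 4 blocks, and largest block 2, the block sizes (in nonincreasing order) are [2, 1, 1, 1].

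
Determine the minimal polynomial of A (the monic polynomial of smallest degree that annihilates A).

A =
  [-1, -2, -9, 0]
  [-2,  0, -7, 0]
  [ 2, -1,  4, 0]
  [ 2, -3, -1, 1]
x^3 - 3*x^2 + 3*x - 1

The characteristic polynomial is χ_A(x) = (x - 1)^4, so the eigenvalues are known. The minimal polynomial is
  m_A(x) = Π_λ (x − λ)^{k_λ}
where k_λ is the size of the *largest* Jordan block for λ (equivalently, the smallest k with (A − λI)^k v = 0 for every generalised eigenvector v of λ).

  λ = 1: largest Jordan block has size 3, contributing (x − 1)^3

So m_A(x) = (x - 1)^3 = x^3 - 3*x^2 + 3*x - 1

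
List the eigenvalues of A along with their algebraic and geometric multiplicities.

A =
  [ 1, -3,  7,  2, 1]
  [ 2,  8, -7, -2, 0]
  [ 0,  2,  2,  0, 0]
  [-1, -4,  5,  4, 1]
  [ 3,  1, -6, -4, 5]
λ = 4: alg = 5, geom = 2

Step 1 — factor the characteristic polynomial to read off the algebraic multiplicities:
  χ_A(x) = (x - 4)^5

Step 2 — compute geometric multiplicities via the rank-nullity identity g(λ) = n − rank(A − λI):
  rank(A − (4)·I) = 3, so dim ker(A − (4)·I) = n − 3 = 2

Summary:
  λ = 4: algebraic multiplicity = 5, geometric multiplicity = 2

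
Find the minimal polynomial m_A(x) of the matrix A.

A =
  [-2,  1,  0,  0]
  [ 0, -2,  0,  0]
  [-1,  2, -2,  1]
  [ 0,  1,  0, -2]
x^2 + 4*x + 4

The characteristic polynomial is χ_A(x) = (x + 2)^4, so the eigenvalues are known. The minimal polynomial is
  m_A(x) = Π_λ (x − λ)^{k_λ}
where k_λ is the size of the *largest* Jordan block for λ (equivalently, the smallest k with (A − λI)^k v = 0 for every generalised eigenvector v of λ).

  λ = -2: largest Jordan block has size 2, contributing (x + 2)^2

So m_A(x) = (x + 2)^2 = x^2 + 4*x + 4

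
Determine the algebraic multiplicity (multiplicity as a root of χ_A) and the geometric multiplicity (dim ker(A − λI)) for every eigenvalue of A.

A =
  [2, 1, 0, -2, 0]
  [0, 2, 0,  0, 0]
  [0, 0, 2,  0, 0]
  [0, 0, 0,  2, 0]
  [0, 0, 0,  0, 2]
λ = 2: alg = 5, geom = 4

Step 1 — factor the characteristic polynomial to read off the algebraic multiplicities:
  χ_A(x) = (x - 2)^5

Step 2 — compute geometric multiplicities via the rank-nullity identity g(λ) = n − rank(A − λI):
  rank(A − (2)·I) = 1, so dim ker(A − (2)·I) = n − 1 = 4

Summary:
  λ = 2: algebraic multiplicity = 5, geometric multiplicity = 4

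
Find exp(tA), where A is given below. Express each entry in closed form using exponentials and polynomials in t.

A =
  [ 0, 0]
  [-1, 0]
e^{tA} =
  [1, 0]
  [-t, 1]

Strategy: write A = P · J · P⁻¹ where J is a Jordan canonical form, so e^{tA} = P · e^{tJ} · P⁻¹, and e^{tJ} can be computed block-by-block.

A has Jordan form
J =
  [0, 1]
  [0, 0]
(up to reordering of blocks).

Per-block formulas:
  For a 2×2 Jordan block J_2(0): exp(t · J_2(0)) = e^(0t)·(I + t·N), where N is the 2×2 nilpotent shift.

After assembling e^{tJ} and conjugating by P, we get:

e^{tA} =
  [1, 0]
  [-t, 1]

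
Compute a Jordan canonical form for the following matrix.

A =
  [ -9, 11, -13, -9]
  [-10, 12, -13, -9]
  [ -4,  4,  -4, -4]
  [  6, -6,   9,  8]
J_1(1) ⊕ J_3(2)

The characteristic polynomial is
  det(x·I − A) = x^4 - 7*x^3 + 18*x^2 - 20*x + 8 = (x - 2)^3*(x - 1)

Eigenvalues and multiplicities (the geometric multiplicity of λ is n − rank(A − λI), which equals the number of Jordan blocks for λ):
  λ = 1: algebraic multiplicity = 1, geometric multiplicity = 1
  λ = 2: algebraic multiplicity = 3, geometric multiplicity = 1

Determining the block sizes for each eigenvalue:
  λ = 1: one block (gm = 1), so the single block has size am = 1 → block sizes [1]
  λ = 2: one block (gm = 1), so the single block has size am = 3 → block sizes [3]

Assembling the blocks gives a Jordan form
J =
  [1, 0, 0, 0]
  [0, 2, 1, 0]
  [0, 0, 2, 1]
  [0, 0, 0, 2]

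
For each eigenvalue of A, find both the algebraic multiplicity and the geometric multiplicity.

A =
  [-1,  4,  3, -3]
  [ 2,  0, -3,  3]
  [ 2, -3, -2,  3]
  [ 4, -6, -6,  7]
λ = 1: alg = 4, geom = 2

Step 1 — factor the characteristic polynomial to read off the algebraic multiplicities:
  χ_A(x) = (x - 1)^4

Step 2 — compute geometric multiplicities via the rank-nullity identity g(λ) = n − rank(A − λI):
  rank(A − (1)·I) = 2, so dim ker(A − (1)·I) = n − 2 = 2

Summary:
  λ = 1: algebraic multiplicity = 4, geometric multiplicity = 2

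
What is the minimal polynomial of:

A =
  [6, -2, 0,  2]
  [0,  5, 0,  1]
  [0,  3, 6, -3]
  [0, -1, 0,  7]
x^2 - 12*x + 36

The characteristic polynomial is χ_A(x) = (x - 6)^4, so the eigenvalues are known. The minimal polynomial is
  m_A(x) = Π_λ (x − λ)^{k_λ}
where k_λ is the size of the *largest* Jordan block for λ (equivalently, the smallest k with (A − λI)^k v = 0 for every generalised eigenvector v of λ).

  λ = 6: largest Jordan block has size 2, contributing (x − 6)^2

So m_A(x) = (x - 6)^2 = x^2 - 12*x + 36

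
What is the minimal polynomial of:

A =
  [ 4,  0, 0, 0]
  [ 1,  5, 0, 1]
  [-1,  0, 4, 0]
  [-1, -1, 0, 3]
x^2 - 8*x + 16

The characteristic polynomial is χ_A(x) = (x - 4)^4, so the eigenvalues are known. The minimal polynomial is
  m_A(x) = Π_λ (x − λ)^{k_λ}
where k_λ is the size of the *largest* Jordan block for λ (equivalently, the smallest k with (A − λI)^k v = 0 for every generalised eigenvector v of λ).

  λ = 4: largest Jordan block has size 2, contributing (x − 4)^2

So m_A(x) = (x - 4)^2 = x^2 - 8*x + 16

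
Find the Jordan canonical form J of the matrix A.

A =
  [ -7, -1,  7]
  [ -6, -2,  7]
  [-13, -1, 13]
J_2(-1) ⊕ J_1(6)

The characteristic polynomial is
  det(x·I − A) = x^3 - 4*x^2 - 11*x - 6 = (x - 6)*(x + 1)^2

Eigenvalues and multiplicities (the geometric multiplicity of λ is n − rank(A − λI), which equals the number of Jordan blocks for λ):
  λ = -1: algebraic multiplicity = 2, geometric multiplicity = 1
  λ = 6: algebraic multiplicity = 1, geometric multiplicity = 1

Determining the block sizes for each eigenvalue:
  λ = -1: one block (gm = 1), so the single block has size am = 2 → block sizes [2]
  λ = 6: one block (gm = 1), so the single block has size am = 1 → block sizes [1]

Assembling the blocks gives a Jordan form
J =
  [-1,  1, 0]
  [ 0, -1, 0]
  [ 0,  0, 6]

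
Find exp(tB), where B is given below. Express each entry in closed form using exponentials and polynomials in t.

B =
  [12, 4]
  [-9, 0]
e^{tB} =
  [6*t*exp(6*t) + exp(6*t), 4*t*exp(6*t)]
  [-9*t*exp(6*t), -6*t*exp(6*t) + exp(6*t)]

Strategy: write B = P · J · P⁻¹ where J is a Jordan canonical form, so e^{tB} = P · e^{tJ} · P⁻¹, and e^{tJ} can be computed block-by-block.

B has Jordan form
J =
  [6, 1]
  [0, 6]
(up to reordering of blocks).

Per-block formulas:
  For a 2×2 Jordan block J_2(6): exp(t · J_2(6)) = e^(6t)·(I + t·N), where N is the 2×2 nilpotent shift.

After assembling e^{tJ} and conjugating by P, we get:

e^{tB} =
  [6*t*exp(6*t) + exp(6*t), 4*t*exp(6*t)]
  [-9*t*exp(6*t), -6*t*exp(6*t) + exp(6*t)]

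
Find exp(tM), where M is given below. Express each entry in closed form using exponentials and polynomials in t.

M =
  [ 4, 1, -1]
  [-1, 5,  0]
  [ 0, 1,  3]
e^{tM} =
  [-t^2*exp(4*t)/2 + exp(4*t), t*exp(4*t), t^2*exp(4*t)/2 - t*exp(4*t)]
  [-t^2*exp(4*t)/2 - t*exp(4*t), t*exp(4*t) + exp(4*t), t^2*exp(4*t)/2]
  [-t^2*exp(4*t)/2, t*exp(4*t), t^2*exp(4*t)/2 - t*exp(4*t) + exp(4*t)]

Strategy: write M = P · J · P⁻¹ where J is a Jordan canonical form, so e^{tM} = P · e^{tJ} · P⁻¹, and e^{tJ} can be computed block-by-block.

M has Jordan form
J =
  [4, 1, 0]
  [0, 4, 1]
  [0, 0, 4]
(up to reordering of blocks).

Per-block formulas:
  For a 3×3 Jordan block J_3(4): exp(t · J_3(4)) = e^(4t)·(I + t·N + (t^2/2)·N^2), where N is the 3×3 nilpotent shift.

After assembling e^{tJ} and conjugating by P, we get:

e^{tM} =
  [-t^2*exp(4*t)/2 + exp(4*t), t*exp(4*t), t^2*exp(4*t)/2 - t*exp(4*t)]
  [-t^2*exp(4*t)/2 - t*exp(4*t), t*exp(4*t) + exp(4*t), t^2*exp(4*t)/2]
  [-t^2*exp(4*t)/2, t*exp(4*t), t^2*exp(4*t)/2 - t*exp(4*t) + exp(4*t)]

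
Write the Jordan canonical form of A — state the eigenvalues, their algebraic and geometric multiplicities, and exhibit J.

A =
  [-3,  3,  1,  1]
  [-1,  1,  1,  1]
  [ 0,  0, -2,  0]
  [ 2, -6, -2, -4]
J_2(-2) ⊕ J_1(-2) ⊕ J_1(-2)

The characteristic polynomial is
  det(x·I − A) = x^4 + 8*x^3 + 24*x^2 + 32*x + 16 = (x + 2)^4

Eigenvalues and multiplicities (the geometric multiplicity of λ is n − rank(A − λI), which equals the number of Jordan blocks for λ):
  λ = -2: algebraic multiplicity = 4, geometric multiplicity = 3

Determining the block sizes for each eigenvalue:
  λ = -2: 3 blocks summing to 4 forces exactly one block of size 2 and the rest size 1 → block sizes [2, 1, 1]

Assembling the blocks gives a Jordan form
J =
  [-2,  1,  0,  0]
  [ 0, -2,  0,  0]
  [ 0,  0, -2,  0]
  [ 0,  0,  0, -2]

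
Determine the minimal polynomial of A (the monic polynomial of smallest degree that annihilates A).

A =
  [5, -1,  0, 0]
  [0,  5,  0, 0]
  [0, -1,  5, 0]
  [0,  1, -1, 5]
x^3 - 15*x^2 + 75*x - 125

The characteristic polynomial is χ_A(x) = (x - 5)^4, so the eigenvalues are known. The minimal polynomial is
  m_A(x) = Π_λ (x − λ)^{k_λ}
where k_λ is the size of the *largest* Jordan block for λ (equivalently, the smallest k with (A − λI)^k v = 0 for every generalised eigenvector v of λ).

  λ = 5: largest Jordan block has size 3, contributing (x − 5)^3

So m_A(x) = (x - 5)^3 = x^3 - 15*x^2 + 75*x - 125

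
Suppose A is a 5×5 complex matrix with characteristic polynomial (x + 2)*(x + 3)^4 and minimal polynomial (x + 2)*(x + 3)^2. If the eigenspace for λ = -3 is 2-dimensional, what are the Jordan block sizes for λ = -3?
Block sizes for λ = -3: [2, 2]

Step 1 — from the characteristic polynomial, algebraic multiplicity of λ = -3 is 4. From dim ker(A − (-3)·I) = 2, there are exactly 2 Jordan blocks for λ = -3.
Step 2 — from the minimal polynomial, the factor (x + 3)^2 tells us the largest block for λ = -3 has size 2.
Step 3 — with total size 4, 2 blocks, and largest block 2, the block sizes (in nonincreasing order) are [2, 2].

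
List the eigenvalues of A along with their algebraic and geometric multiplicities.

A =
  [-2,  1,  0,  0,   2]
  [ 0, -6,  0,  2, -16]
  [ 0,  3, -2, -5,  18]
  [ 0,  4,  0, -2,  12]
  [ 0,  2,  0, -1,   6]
λ = -2: alg = 3, geom = 2; λ = 0: alg = 2, geom = 1

Step 1 — factor the characteristic polynomial to read off the algebraic multiplicities:
  χ_A(x) = x^2*(x + 2)^3

Step 2 — compute geometric multiplicities via the rank-nullity identity g(λ) = n − rank(A − λI):
  rank(A − (-2)·I) = 3, so dim ker(A − (-2)·I) = n − 3 = 2
  rank(A − (0)·I) = 4, so dim ker(A − (0)·I) = n − 4 = 1

Summary:
  λ = -2: algebraic multiplicity = 3, geometric multiplicity = 2
  λ = 0: algebraic multiplicity = 2, geometric multiplicity = 1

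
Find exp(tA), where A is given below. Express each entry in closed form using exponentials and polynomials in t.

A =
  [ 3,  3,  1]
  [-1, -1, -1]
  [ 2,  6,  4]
e^{tA} =
  [t*exp(2*t) + exp(2*t), 3*t*exp(2*t), t*exp(2*t)]
  [-t*exp(2*t), -3*t*exp(2*t) + exp(2*t), -t*exp(2*t)]
  [2*t*exp(2*t), 6*t*exp(2*t), 2*t*exp(2*t) + exp(2*t)]

Strategy: write A = P · J · P⁻¹ where J is a Jordan canonical form, so e^{tA} = P · e^{tJ} · P⁻¹, and e^{tJ} can be computed block-by-block.

A has Jordan form
J =
  [2, 1, 0]
  [0, 2, 0]
  [0, 0, 2]
(up to reordering of blocks).

Per-block formulas:
  For a 2×2 Jordan block J_2(2): exp(t · J_2(2)) = e^(2t)·(I + t·N), where N is the 2×2 nilpotent shift.
  For a 1×1 block at λ = 2: exp(t · [2]) = [e^(2t)].

After assembling e^{tJ} and conjugating by P, we get:

e^{tA} =
  [t*exp(2*t) + exp(2*t), 3*t*exp(2*t), t*exp(2*t)]
  [-t*exp(2*t), -3*t*exp(2*t) + exp(2*t), -t*exp(2*t)]
  [2*t*exp(2*t), 6*t*exp(2*t), 2*t*exp(2*t) + exp(2*t)]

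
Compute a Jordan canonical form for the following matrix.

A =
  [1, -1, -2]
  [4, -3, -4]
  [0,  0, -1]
J_2(-1) ⊕ J_1(-1)

The characteristic polynomial is
  det(x·I − A) = x^3 + 3*x^2 + 3*x + 1 = (x + 1)^3

Eigenvalues and multiplicities (the geometric multiplicity of λ is n − rank(A − λI), which equals the number of Jordan blocks for λ):
  λ = -1: algebraic multiplicity = 3, geometric multiplicity = 2

Determining the block sizes for each eigenvalue:
  λ = -1: 2 blocks summing to 3 forces exactly one block of size 2 and the rest size 1 → block sizes [2, 1]

Assembling the blocks gives a Jordan form
J =
  [-1,  1,  0]
  [ 0, -1,  0]
  [ 0,  0, -1]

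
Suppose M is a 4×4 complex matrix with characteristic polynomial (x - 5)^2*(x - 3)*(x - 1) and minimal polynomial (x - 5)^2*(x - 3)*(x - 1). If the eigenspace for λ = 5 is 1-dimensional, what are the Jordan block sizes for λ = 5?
Block sizes for λ = 5: [2]

Step 1 — from the characteristic polynomial, algebraic multiplicity of λ = 5 is 2. From dim ker(M − (5)·I) = 1, there are exactly 1 Jordan blocks for λ = 5.
Step 2 — from the minimal polynomial, the factor (x − 5)^2 tells us the largest block for λ = 5 has size 2.
Step 3 — with total size 2, 1 blocks, and largest block 2, the block sizes (in nonincreasing order) are [2].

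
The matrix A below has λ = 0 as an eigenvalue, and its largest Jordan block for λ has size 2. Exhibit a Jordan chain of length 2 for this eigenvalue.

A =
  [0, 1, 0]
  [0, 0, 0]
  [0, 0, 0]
A Jordan chain for λ = 0 of length 2:
v_1 = (1, 0, 0)ᵀ
v_2 = (0, 1, 0)ᵀ

Let N = A − (0)·I. We want v_2 with N^2 v_2 = 0 but N^1 v_2 ≠ 0; then v_{j-1} := N · v_j for j = 2, …, 2.

Pick v_2 = (0, 1, 0)ᵀ.
Then v_1 = N · v_2 = (1, 0, 0)ᵀ.

Sanity check: (A − (0)·I) v_1 = (0, 0, 0)ᵀ = 0. ✓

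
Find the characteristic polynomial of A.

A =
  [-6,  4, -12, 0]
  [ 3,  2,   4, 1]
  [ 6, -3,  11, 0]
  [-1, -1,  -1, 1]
x^4 - 8*x^3 + 24*x^2 - 32*x + 16

Expanding det(x·I − A) (e.g. by cofactor expansion or by noting that A is similar to its Jordan form J, which has the same characteristic polynomial as A) gives
  χ_A(x) = x^4 - 8*x^3 + 24*x^2 - 32*x + 16
which factors as (x - 2)^4. The eigenvalues (with algebraic multiplicities) are λ = 2 with multiplicity 4.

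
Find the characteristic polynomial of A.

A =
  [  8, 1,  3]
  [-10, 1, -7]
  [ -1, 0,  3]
x^3 - 12*x^2 + 48*x - 64

Expanding det(x·I − A) (e.g. by cofactor expansion or by noting that A is similar to its Jordan form J, which has the same characteristic polynomial as A) gives
  χ_A(x) = x^3 - 12*x^2 + 48*x - 64
which factors as (x - 4)^3. The eigenvalues (with algebraic multiplicities) are λ = 4 with multiplicity 3.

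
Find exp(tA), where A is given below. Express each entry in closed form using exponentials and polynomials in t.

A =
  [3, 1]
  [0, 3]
e^{tA} =
  [exp(3*t), t*exp(3*t)]
  [0, exp(3*t)]

Strategy: write A = P · J · P⁻¹ where J is a Jordan canonical form, so e^{tA} = P · e^{tJ} · P⁻¹, and e^{tJ} can be computed block-by-block.

A has Jordan form
J =
  [3, 1]
  [0, 3]
(up to reordering of blocks).

Per-block formulas:
  For a 2×2 Jordan block J_2(3): exp(t · J_2(3)) = e^(3t)·(I + t·N), where N is the 2×2 nilpotent shift.

After assembling e^{tJ} and conjugating by P, we get:

e^{tA} =
  [exp(3*t), t*exp(3*t)]
  [0, exp(3*t)]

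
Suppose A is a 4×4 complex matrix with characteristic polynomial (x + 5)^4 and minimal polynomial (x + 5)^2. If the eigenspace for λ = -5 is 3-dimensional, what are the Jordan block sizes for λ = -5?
Block sizes for λ = -5: [2, 1, 1]

Step 1 — from the characteristic polynomial, algebraic multiplicity of λ = -5 is 4. From dim ker(A − (-5)·I) = 3, there are exactly 3 Jordan blocks for λ = -5.
Step 2 — from the minimal polynomial, the factor (x + 5)^2 tells us the largest block for λ = -5 has size 2.
Step 3 — with total size 4, 3 blocks, and largest block 2, the block sizes (in nonincreasing order) are [2, 1, 1].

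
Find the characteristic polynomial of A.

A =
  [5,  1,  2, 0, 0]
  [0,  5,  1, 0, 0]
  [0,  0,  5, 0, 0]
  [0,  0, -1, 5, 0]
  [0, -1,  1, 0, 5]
x^5 - 25*x^4 + 250*x^3 - 1250*x^2 + 3125*x - 3125

Expanding det(x·I − A) (e.g. by cofactor expansion or by noting that A is similar to its Jordan form J, which has the same characteristic polynomial as A) gives
  χ_A(x) = x^5 - 25*x^4 + 250*x^3 - 1250*x^2 + 3125*x - 3125
which factors as (x - 5)^5. The eigenvalues (with algebraic multiplicities) are λ = 5 with multiplicity 5.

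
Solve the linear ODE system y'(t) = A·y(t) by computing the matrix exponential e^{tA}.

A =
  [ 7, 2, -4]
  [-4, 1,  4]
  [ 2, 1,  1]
e^{tA} =
  [4*t*exp(3*t) + exp(3*t), 2*t*exp(3*t), -4*t*exp(3*t)]
  [-4*t*exp(3*t), -2*t*exp(3*t) + exp(3*t), 4*t*exp(3*t)]
  [2*t*exp(3*t), t*exp(3*t), -2*t*exp(3*t) + exp(3*t)]

Strategy: write A = P · J · P⁻¹ where J is a Jordan canonical form, so e^{tA} = P · e^{tJ} · P⁻¹, and e^{tJ} can be computed block-by-block.

A has Jordan form
J =
  [3, 1, 0]
  [0, 3, 0]
  [0, 0, 3]
(up to reordering of blocks).

Per-block formulas:
  For a 2×2 Jordan block J_2(3): exp(t · J_2(3)) = e^(3t)·(I + t·N), where N is the 2×2 nilpotent shift.
  For a 1×1 block at λ = 3: exp(t · [3]) = [e^(3t)].

After assembling e^{tJ} and conjugating by P, we get:

e^{tA} =
  [4*t*exp(3*t) + exp(3*t), 2*t*exp(3*t), -4*t*exp(3*t)]
  [-4*t*exp(3*t), -2*t*exp(3*t) + exp(3*t), 4*t*exp(3*t)]
  [2*t*exp(3*t), t*exp(3*t), -2*t*exp(3*t) + exp(3*t)]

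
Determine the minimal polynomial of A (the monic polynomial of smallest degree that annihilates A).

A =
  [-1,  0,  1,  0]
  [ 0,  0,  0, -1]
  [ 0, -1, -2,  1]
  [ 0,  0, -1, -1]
x^3 + 3*x^2 + 3*x + 1

The characteristic polynomial is χ_A(x) = (x + 1)^4, so the eigenvalues are known. The minimal polynomial is
  m_A(x) = Π_λ (x − λ)^{k_λ}
where k_λ is the size of the *largest* Jordan block for λ (equivalently, the smallest k with (A − λI)^k v = 0 for every generalised eigenvector v of λ).

  λ = -1: largest Jordan block has size 3, contributing (x + 1)^3

So m_A(x) = (x + 1)^3 = x^3 + 3*x^2 + 3*x + 1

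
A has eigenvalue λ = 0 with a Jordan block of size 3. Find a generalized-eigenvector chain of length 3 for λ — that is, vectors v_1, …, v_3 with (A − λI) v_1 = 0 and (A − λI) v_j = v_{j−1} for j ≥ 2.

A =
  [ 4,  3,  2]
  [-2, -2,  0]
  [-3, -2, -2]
A Jordan chain for λ = 0 of length 3:
v_1 = (4, -4, -2)ᵀ
v_2 = (4, -2, -3)ᵀ
v_3 = (1, 0, 0)ᵀ

Let N = A − (0)·I. We want v_3 with N^3 v_3 = 0 but N^2 v_3 ≠ 0; then v_{j-1} := N · v_j for j = 3, …, 2.

Pick v_3 = (1, 0, 0)ᵀ.
Then v_2 = N · v_3 = (4, -2, -3)ᵀ.
Then v_1 = N · v_2 = (4, -4, -2)ᵀ.

Sanity check: (A − (0)·I) v_1 = (0, 0, 0)ᵀ = 0. ✓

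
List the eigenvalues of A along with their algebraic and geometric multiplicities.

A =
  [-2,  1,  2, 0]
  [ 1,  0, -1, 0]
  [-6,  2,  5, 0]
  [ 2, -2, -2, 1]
λ = 1: alg = 4, geom = 2

Step 1 — factor the characteristic polynomial to read off the algebraic multiplicities:
  χ_A(x) = (x - 1)^4

Step 2 — compute geometric multiplicities via the rank-nullity identity g(λ) = n − rank(A − λI):
  rank(A − (1)·I) = 2, so dim ker(A − (1)·I) = n − 2 = 2

Summary:
  λ = 1: algebraic multiplicity = 4, geometric multiplicity = 2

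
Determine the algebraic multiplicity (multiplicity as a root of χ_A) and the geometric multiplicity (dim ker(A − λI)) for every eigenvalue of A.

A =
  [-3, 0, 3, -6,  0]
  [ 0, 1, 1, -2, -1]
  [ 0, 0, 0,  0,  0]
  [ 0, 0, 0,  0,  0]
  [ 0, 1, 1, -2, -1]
λ = -3: alg = 1, geom = 1; λ = 0: alg = 4, geom = 3

Step 1 — factor the characteristic polynomial to read off the algebraic multiplicities:
  χ_A(x) = x^4*(x + 3)

Step 2 — compute geometric multiplicities via the rank-nullity identity g(λ) = n − rank(A − λI):
  rank(A − (-3)·I) = 4, so dim ker(A − (-3)·I) = n − 4 = 1
  rank(A − (0)·I) = 2, so dim ker(A − (0)·I) = n − 2 = 3

Summary:
  λ = -3: algebraic multiplicity = 1, geometric multiplicity = 1
  λ = 0: algebraic multiplicity = 4, geometric multiplicity = 3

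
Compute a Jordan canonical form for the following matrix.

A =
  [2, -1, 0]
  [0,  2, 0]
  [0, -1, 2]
J_2(2) ⊕ J_1(2)

The characteristic polynomial is
  det(x·I − A) = x^3 - 6*x^2 + 12*x - 8 = (x - 2)^3

Eigenvalues and multiplicities (the geometric multiplicity of λ is n − rank(A − λI), which equals the number of Jordan blocks for λ):
  λ = 2: algebraic multiplicity = 3, geometric multiplicity = 2

Determining the block sizes for each eigenvalue:
  λ = 2: 2 blocks summing to 3 forces exactly one block of size 2 and the rest size 1 → block sizes [2, 1]

Assembling the blocks gives a Jordan form
J =
  [2, 1, 0]
  [0, 2, 0]
  [0, 0, 2]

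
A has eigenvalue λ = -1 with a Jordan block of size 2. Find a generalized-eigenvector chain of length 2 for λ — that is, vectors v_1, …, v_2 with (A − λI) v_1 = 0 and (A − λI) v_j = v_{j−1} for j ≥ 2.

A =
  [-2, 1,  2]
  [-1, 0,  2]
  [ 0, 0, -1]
A Jordan chain for λ = -1 of length 2:
v_1 = (-1, -1, 0)ᵀ
v_2 = (1, 0, 0)ᵀ

Let N = A − (-1)·I. We want v_2 with N^2 v_2 = 0 but N^1 v_2 ≠ 0; then v_{j-1} := N · v_j for j = 2, …, 2.

Pick v_2 = (1, 0, 0)ᵀ.
Then v_1 = N · v_2 = (-1, -1, 0)ᵀ.

Sanity check: (A − (-1)·I) v_1 = (0, 0, 0)ᵀ = 0. ✓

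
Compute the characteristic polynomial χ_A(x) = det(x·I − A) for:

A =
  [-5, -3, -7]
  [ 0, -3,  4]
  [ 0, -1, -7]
x^3 + 15*x^2 + 75*x + 125

Expanding det(x·I − A) (e.g. by cofactor expansion or by noting that A is similar to its Jordan form J, which has the same characteristic polynomial as A) gives
  χ_A(x) = x^3 + 15*x^2 + 75*x + 125
which factors as (x + 5)^3. The eigenvalues (with algebraic multiplicities) are λ = -5 with multiplicity 3.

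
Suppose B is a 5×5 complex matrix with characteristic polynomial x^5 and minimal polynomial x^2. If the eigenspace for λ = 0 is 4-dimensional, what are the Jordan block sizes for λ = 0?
Block sizes for λ = 0: [2, 1, 1, 1]

Step 1 — from the characteristic polynomial, algebraic multiplicity of λ = 0 is 5. From dim ker(B − (0)·I) = 4, there are exactly 4 Jordan blocks for λ = 0.
Step 2 — from the minimal polynomial, the factor (x − 0)^2 tells us the largest block for λ = 0 has size 2.
Step 3 — with total size 5, 4 blocks, and largest block 2, the block sizes (in nonincreasing order) are [2, 1, 1, 1].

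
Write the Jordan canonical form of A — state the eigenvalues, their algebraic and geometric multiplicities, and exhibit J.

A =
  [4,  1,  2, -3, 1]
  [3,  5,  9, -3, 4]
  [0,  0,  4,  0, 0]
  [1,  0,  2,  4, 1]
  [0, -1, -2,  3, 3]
J_3(4) ⊕ J_2(4)

The characteristic polynomial is
  det(x·I − A) = x^5 - 20*x^4 + 160*x^3 - 640*x^2 + 1280*x - 1024 = (x - 4)^5

Eigenvalues and multiplicities (the geometric multiplicity of λ is n − rank(A − λI), which equals the number of Jordan blocks for λ):
  λ = 4: algebraic multiplicity = 5, geometric multiplicity = 2

Determining the block sizes for each eigenvalue:
  λ = 4: with am = 5 and gm = 2, the partition is not yet determined (e.g. several partitions of 5 into 2 parts exist). Let N = A − (4)·I. Computing rank(N^1) = 3, rank(N^2) = 1, rank(N^3) = 0; the number of blocks of size ≥ j is rank(N^{j−1}) − rank(N^j), giving [2, 2, 1]. So we have 1 block(s) of size 3, 1 block(s) of size 2 → block sizes [3, 2]

Assembling the blocks gives a Jordan form
J =
  [4, 1, 0, 0, 0]
  [0, 4, 1, 0, 0]
  [0, 0, 4, 0, 0]
  [0, 0, 0, 4, 1]
  [0, 0, 0, 0, 4]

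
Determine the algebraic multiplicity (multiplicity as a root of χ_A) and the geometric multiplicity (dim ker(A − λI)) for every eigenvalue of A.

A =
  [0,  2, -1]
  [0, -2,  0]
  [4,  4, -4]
λ = -2: alg = 3, geom = 2

Step 1 — factor the characteristic polynomial to read off the algebraic multiplicities:
  χ_A(x) = (x + 2)^3

Step 2 — compute geometric multiplicities via the rank-nullity identity g(λ) = n − rank(A − λI):
  rank(A − (-2)·I) = 1, so dim ker(A − (-2)·I) = n − 1 = 2

Summary:
  λ = -2: algebraic multiplicity = 3, geometric multiplicity = 2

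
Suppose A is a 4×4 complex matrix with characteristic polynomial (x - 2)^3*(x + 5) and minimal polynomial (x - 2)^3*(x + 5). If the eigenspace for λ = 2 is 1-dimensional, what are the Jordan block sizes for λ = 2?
Block sizes for λ = 2: [3]

Step 1 — from the characteristic polynomial, algebraic multiplicity of λ = 2 is 3. From dim ker(A − (2)·I) = 1, there are exactly 1 Jordan blocks for λ = 2.
Step 2 — from the minimal polynomial, the factor (x − 2)^3 tells us the largest block for λ = 2 has size 3.
Step 3 — with total size 3, 1 blocks, and largest block 3, the block sizes (in nonincreasing order) are [3].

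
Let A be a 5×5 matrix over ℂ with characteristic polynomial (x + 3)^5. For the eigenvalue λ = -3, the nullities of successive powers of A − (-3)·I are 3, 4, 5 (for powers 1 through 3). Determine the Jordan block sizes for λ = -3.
Block sizes for λ = -3: [3, 1, 1]

From the dimensions of kernels of powers, the number of Jordan blocks of size at least j is d_j − d_{j−1} where d_j = dim ker(N^j) (with d_0 = 0). Computing the differences gives [3, 1, 1].
The number of blocks of size exactly k is (#blocks of size ≥ k) − (#blocks of size ≥ k + 1), so the partition is: 2 block(s) of size 1, 1 block(s) of size 3.
In nonincreasing order the block sizes are [3, 1, 1].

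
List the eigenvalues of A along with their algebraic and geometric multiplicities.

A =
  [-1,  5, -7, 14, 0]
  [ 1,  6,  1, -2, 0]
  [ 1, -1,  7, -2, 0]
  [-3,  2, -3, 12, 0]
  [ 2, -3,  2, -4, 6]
λ = 6: alg = 5, geom = 3

Step 1 — factor the characteristic polynomial to read off the algebraic multiplicities:
  χ_A(x) = (x - 6)^5

Step 2 — compute geometric multiplicities via the rank-nullity identity g(λ) = n − rank(A − λI):
  rank(A − (6)·I) = 2, so dim ker(A − (6)·I) = n − 2 = 3

Summary:
  λ = 6: algebraic multiplicity = 5, geometric multiplicity = 3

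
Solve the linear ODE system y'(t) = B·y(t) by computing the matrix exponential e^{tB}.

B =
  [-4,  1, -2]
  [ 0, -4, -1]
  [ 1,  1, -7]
e^{tB} =
  [-t^2*exp(-5*t)/2 + t*exp(-5*t) + exp(-5*t), t*exp(-5*t), t^2*exp(-5*t)/2 - 2*t*exp(-5*t)]
  [-t^2*exp(-5*t)/2, t*exp(-5*t) + exp(-5*t), t^2*exp(-5*t)/2 - t*exp(-5*t)]
  [-t^2*exp(-5*t)/2 + t*exp(-5*t), t*exp(-5*t), t^2*exp(-5*t)/2 - 2*t*exp(-5*t) + exp(-5*t)]

Strategy: write B = P · J · P⁻¹ where J is a Jordan canonical form, so e^{tB} = P · e^{tJ} · P⁻¹, and e^{tJ} can be computed block-by-block.

B has Jordan form
J =
  [-5,  1,  0]
  [ 0, -5,  1]
  [ 0,  0, -5]
(up to reordering of blocks).

Per-block formulas:
  For a 3×3 Jordan block J_3(-5): exp(t · J_3(-5)) = e^(-5t)·(I + t·N + (t^2/2)·N^2), where N is the 3×3 nilpotent shift.

After assembling e^{tJ} and conjugating by P, we get:

e^{tB} =
  [-t^2*exp(-5*t)/2 + t*exp(-5*t) + exp(-5*t), t*exp(-5*t), t^2*exp(-5*t)/2 - 2*t*exp(-5*t)]
  [-t^2*exp(-5*t)/2, t*exp(-5*t) + exp(-5*t), t^2*exp(-5*t)/2 - t*exp(-5*t)]
  [-t^2*exp(-5*t)/2 + t*exp(-5*t), t*exp(-5*t), t^2*exp(-5*t)/2 - 2*t*exp(-5*t) + exp(-5*t)]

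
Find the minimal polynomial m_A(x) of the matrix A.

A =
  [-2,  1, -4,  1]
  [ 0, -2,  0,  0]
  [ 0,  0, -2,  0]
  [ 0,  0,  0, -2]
x^2 + 4*x + 4

The characteristic polynomial is χ_A(x) = (x + 2)^4, so the eigenvalues are known. The minimal polynomial is
  m_A(x) = Π_λ (x − λ)^{k_λ}
where k_λ is the size of the *largest* Jordan block for λ (equivalently, the smallest k with (A − λI)^k v = 0 for every generalised eigenvector v of λ).

  λ = -2: largest Jordan block has size 2, contributing (x + 2)^2

So m_A(x) = (x + 2)^2 = x^2 + 4*x + 4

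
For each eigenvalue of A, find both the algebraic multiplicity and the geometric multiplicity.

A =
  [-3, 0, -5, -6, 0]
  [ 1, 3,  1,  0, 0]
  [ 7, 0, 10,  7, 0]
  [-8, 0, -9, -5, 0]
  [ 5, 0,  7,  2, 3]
λ = -4: alg = 1, geom = 1; λ = 3: alg = 4, geom = 2

Step 1 — factor the characteristic polynomial to read off the algebraic multiplicities:
  χ_A(x) = (x - 3)^4*(x + 4)

Step 2 — compute geometric multiplicities via the rank-nullity identity g(λ) = n − rank(A − λI):
  rank(A − (-4)·I) = 4, so dim ker(A − (-4)·I) = n − 4 = 1
  rank(A − (3)·I) = 3, so dim ker(A − (3)·I) = n − 3 = 2

Summary:
  λ = -4: algebraic multiplicity = 1, geometric multiplicity = 1
  λ = 3: algebraic multiplicity = 4, geometric multiplicity = 2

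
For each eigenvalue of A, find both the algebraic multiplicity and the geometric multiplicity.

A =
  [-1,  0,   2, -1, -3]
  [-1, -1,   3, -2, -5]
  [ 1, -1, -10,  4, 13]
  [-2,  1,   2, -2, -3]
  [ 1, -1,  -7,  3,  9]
λ = -1: alg = 5, geom = 2

Step 1 — factor the characteristic polynomial to read off the algebraic multiplicities:
  χ_A(x) = (x + 1)^5

Step 2 — compute geometric multiplicities via the rank-nullity identity g(λ) = n − rank(A − λI):
  rank(A − (-1)·I) = 3, so dim ker(A − (-1)·I) = n − 3 = 2

Summary:
  λ = -1: algebraic multiplicity = 5, geometric multiplicity = 2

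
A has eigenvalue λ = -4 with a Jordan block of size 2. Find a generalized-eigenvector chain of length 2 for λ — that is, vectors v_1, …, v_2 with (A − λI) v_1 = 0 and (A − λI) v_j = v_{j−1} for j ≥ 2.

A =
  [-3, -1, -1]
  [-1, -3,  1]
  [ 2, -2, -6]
A Jordan chain for λ = -4 of length 2:
v_1 = (1, -1, 2)ᵀ
v_2 = (1, 0, 0)ᵀ

Let N = A − (-4)·I. We want v_2 with N^2 v_2 = 0 but N^1 v_2 ≠ 0; then v_{j-1} := N · v_j for j = 2, …, 2.

Pick v_2 = (1, 0, 0)ᵀ.
Then v_1 = N · v_2 = (1, -1, 2)ᵀ.

Sanity check: (A − (-4)·I) v_1 = (0, 0, 0)ᵀ = 0. ✓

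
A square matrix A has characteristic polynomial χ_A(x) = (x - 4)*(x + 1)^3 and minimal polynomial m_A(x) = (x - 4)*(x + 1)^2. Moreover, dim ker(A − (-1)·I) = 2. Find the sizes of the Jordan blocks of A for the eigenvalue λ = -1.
Block sizes for λ = -1: [2, 1]

Step 1 — from the characteristic polynomial, algebraic multiplicity of λ = -1 is 3. From dim ker(A − (-1)·I) = 2, there are exactly 2 Jordan blocks for λ = -1.
Step 2 — from the minimal polynomial, the factor (x + 1)^2 tells us the largest block for λ = -1 has size 2.
Step 3 — with total size 3, 2 blocks, and largest block 2, the block sizes (in nonincreasing order) are [2, 1].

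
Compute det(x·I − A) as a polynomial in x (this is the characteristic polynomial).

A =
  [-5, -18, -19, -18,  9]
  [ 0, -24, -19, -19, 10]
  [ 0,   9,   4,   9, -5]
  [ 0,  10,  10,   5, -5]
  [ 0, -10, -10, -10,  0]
x^5 + 20*x^4 + 150*x^3 + 500*x^2 + 625*x

Expanding det(x·I − A) (e.g. by cofactor expansion or by noting that A is similar to its Jordan form J, which has the same characteristic polynomial as A) gives
  χ_A(x) = x^5 + 20*x^4 + 150*x^3 + 500*x^2 + 625*x
which factors as x*(x + 5)^4. The eigenvalues (with algebraic multiplicities) are λ = -5 with multiplicity 4, λ = 0 with multiplicity 1.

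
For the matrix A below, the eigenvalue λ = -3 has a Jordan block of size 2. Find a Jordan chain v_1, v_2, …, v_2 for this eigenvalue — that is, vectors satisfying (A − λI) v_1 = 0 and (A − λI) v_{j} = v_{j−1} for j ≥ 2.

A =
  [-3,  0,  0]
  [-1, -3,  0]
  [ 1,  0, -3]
A Jordan chain for λ = -3 of length 2:
v_1 = (0, -1, 1)ᵀ
v_2 = (1, 0, 0)ᵀ

Let N = A − (-3)·I. We want v_2 with N^2 v_2 = 0 but N^1 v_2 ≠ 0; then v_{j-1} := N · v_j for j = 2, …, 2.

Pick v_2 = (1, 0, 0)ᵀ.
Then v_1 = N · v_2 = (0, -1, 1)ᵀ.

Sanity check: (A − (-3)·I) v_1 = (0, 0, 0)ᵀ = 0. ✓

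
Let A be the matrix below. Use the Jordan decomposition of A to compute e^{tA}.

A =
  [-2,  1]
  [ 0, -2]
e^{tA} =
  [exp(-2*t), t*exp(-2*t)]
  [0, exp(-2*t)]

Strategy: write A = P · J · P⁻¹ where J is a Jordan canonical form, so e^{tA} = P · e^{tJ} · P⁻¹, and e^{tJ} can be computed block-by-block.

A has Jordan form
J =
  [-2,  1]
  [ 0, -2]
(up to reordering of blocks).

Per-block formulas:
  For a 2×2 Jordan block J_2(-2): exp(t · J_2(-2)) = e^(-2t)·(I + t·N), where N is the 2×2 nilpotent shift.

After assembling e^{tJ} and conjugating by P, we get:

e^{tA} =
  [exp(-2*t), t*exp(-2*t)]
  [0, exp(-2*t)]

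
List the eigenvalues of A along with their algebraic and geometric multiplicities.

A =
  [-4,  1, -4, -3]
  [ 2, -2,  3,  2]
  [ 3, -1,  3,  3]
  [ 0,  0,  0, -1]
λ = -1: alg = 4, geom = 2

Step 1 — factor the characteristic polynomial to read off the algebraic multiplicities:
  χ_A(x) = (x + 1)^4

Step 2 — compute geometric multiplicities via the rank-nullity identity g(λ) = n − rank(A − λI):
  rank(A − (-1)·I) = 2, so dim ker(A − (-1)·I) = n − 2 = 2

Summary:
  λ = -1: algebraic multiplicity = 4, geometric multiplicity = 2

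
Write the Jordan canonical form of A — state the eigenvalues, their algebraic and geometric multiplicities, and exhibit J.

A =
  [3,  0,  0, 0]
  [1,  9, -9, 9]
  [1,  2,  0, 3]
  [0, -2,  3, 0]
J_3(3) ⊕ J_1(3)

The characteristic polynomial is
  det(x·I − A) = x^4 - 12*x^3 + 54*x^2 - 108*x + 81 = (x - 3)^4

Eigenvalues and multiplicities (the geometric multiplicity of λ is n − rank(A − λI), which equals the number of Jordan blocks for λ):
  λ = 3: algebraic multiplicity = 4, geometric multiplicity = 2

Determining the block sizes for each eigenvalue:
  λ = 3: with am = 4 and gm = 2, the partition is not yet determined (e.g. several partitions of 4 into 2 parts exist). Let N = A − (3)·I. Computing rank(N^1) = 2, rank(N^2) = 1, rank(N^3) = 0; the number of blocks of size ≥ j is rank(N^{j−1}) − rank(N^j), giving [2, 1, 1]. So we have 1 block(s) of size 3, 1 block(s) of size 1 → block sizes [3, 1]

Assembling the blocks gives a Jordan form
J =
  [3, 1, 0, 0]
  [0, 3, 1, 0]
  [0, 0, 3, 0]
  [0, 0, 0, 3]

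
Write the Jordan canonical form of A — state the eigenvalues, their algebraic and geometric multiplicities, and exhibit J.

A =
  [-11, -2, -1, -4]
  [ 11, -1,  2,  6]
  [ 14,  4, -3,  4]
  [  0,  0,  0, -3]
J_3(-5) ⊕ J_1(-3)

The characteristic polynomial is
  det(x·I − A) = x^4 + 18*x^3 + 120*x^2 + 350*x + 375 = (x + 3)*(x + 5)^3

Eigenvalues and multiplicities (the geometric multiplicity of λ is n − rank(A − λI), which equals the number of Jordan blocks for λ):
  λ = -5: algebraic multiplicity = 3, geometric multiplicity = 1
  λ = -3: algebraic multiplicity = 1, geometric multiplicity = 1

Determining the block sizes for each eigenvalue:
  λ = -5: one block (gm = 1), so the single block has size am = 3 → block sizes [3]
  λ = -3: one block (gm = 1), so the single block has size am = 1 → block sizes [1]

Assembling the blocks gives a Jordan form
J =
  [-5,  1,  0,  0]
  [ 0, -5,  1,  0]
  [ 0,  0, -5,  0]
  [ 0,  0,  0, -3]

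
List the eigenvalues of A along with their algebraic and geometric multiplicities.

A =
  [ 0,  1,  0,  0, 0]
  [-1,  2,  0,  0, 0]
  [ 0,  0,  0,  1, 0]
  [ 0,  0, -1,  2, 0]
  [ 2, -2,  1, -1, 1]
λ = 1: alg = 5, geom = 3

Step 1 — factor the characteristic polynomial to read off the algebraic multiplicities:
  χ_A(x) = (x - 1)^5

Step 2 — compute geometric multiplicities via the rank-nullity identity g(λ) = n − rank(A − λI):
  rank(A − (1)·I) = 2, so dim ker(A − (1)·I) = n − 2 = 3

Summary:
  λ = 1: algebraic multiplicity = 5, geometric multiplicity = 3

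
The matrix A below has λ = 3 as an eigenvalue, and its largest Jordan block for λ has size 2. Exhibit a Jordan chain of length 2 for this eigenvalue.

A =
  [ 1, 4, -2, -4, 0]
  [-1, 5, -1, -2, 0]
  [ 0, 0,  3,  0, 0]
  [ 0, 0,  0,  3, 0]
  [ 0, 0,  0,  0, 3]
A Jordan chain for λ = 3 of length 2:
v_1 = (-2, -1, 0, 0, 0)ᵀ
v_2 = (1, 0, 0, 0, 0)ᵀ

Let N = A − (3)·I. We want v_2 with N^2 v_2 = 0 but N^1 v_2 ≠ 0; then v_{j-1} := N · v_j for j = 2, …, 2.

Pick v_2 = (1, 0, 0, 0, 0)ᵀ.
Then v_1 = N · v_2 = (-2, -1, 0, 0, 0)ᵀ.

Sanity check: (A − (3)·I) v_1 = (0, 0, 0, 0, 0)ᵀ = 0. ✓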